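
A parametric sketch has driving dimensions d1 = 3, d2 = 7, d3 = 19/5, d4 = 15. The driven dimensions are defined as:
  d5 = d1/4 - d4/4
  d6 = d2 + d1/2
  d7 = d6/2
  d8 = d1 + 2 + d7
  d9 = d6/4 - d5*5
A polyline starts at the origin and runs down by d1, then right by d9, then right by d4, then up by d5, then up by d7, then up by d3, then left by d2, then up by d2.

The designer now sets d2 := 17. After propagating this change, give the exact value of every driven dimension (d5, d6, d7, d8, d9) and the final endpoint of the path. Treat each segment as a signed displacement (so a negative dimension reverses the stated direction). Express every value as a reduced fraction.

Apply edit: d2 := 17
  d5 = d1/4 - d4/4 = -3
  d6 = d2 + d1/2 = 37/2
  d7 = d6/2 = 37/4
  d8 = d1 + 2 + d7 = 57/4
  d9 = d6/4 - d5*5 = 157/8
Walk from origin (0, 0):
  seg 1: down by d1 = 3 → (0, -3)
  seg 2: right by d9 = 157/8 → (157/8, -3)
  seg 3: right by d4 = 15 → (277/8, -3)
  seg 4: up by d5 = -3 → (277/8, -6)
  seg 5: up by d7 = 37/4 → (277/8, 13/4)
  seg 6: up by d3 = 19/5 → (277/8, 141/20)
  seg 7: left by d2 = 17 → (141/8, 141/20)
  seg 8: up by d2 = 17 → (141/8, 481/20)

d5 = -3
d6 = 37/2
d7 = 37/4
d8 = 57/4
d9 = 157/8
endpoint = (141/8, 481/20)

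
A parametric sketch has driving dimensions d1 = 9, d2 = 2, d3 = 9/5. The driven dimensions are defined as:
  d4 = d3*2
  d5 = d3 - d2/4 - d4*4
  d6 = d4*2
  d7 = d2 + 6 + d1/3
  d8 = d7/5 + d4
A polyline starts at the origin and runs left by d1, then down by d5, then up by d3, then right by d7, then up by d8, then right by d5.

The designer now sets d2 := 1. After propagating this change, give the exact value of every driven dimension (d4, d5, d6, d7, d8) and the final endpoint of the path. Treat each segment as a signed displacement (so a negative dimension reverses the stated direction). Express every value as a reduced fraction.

Apply edit: d2 := 1
  d4 = d3*2 = 18/5
  d5 = d3 - d2/4 - d4*4 = -257/20
  d6 = d4*2 = 36/5
  d7 = d2 + 6 + d1/3 = 10
  d8 = d7/5 + d4 = 28/5
Walk from origin (0, 0):
  seg 1: left by d1 = 9 → (-9, 0)
  seg 2: down by d5 = -257/20 → (-9, 257/20)
  seg 3: up by d3 = 9/5 → (-9, 293/20)
  seg 4: right by d7 = 10 → (1, 293/20)
  seg 5: up by d8 = 28/5 → (1, 81/4)
  seg 6: right by d5 = -257/20 → (-237/20, 81/4)

d4 = 18/5
d5 = -257/20
d6 = 36/5
d7 = 10
d8 = 28/5
endpoint = (-237/20, 81/4)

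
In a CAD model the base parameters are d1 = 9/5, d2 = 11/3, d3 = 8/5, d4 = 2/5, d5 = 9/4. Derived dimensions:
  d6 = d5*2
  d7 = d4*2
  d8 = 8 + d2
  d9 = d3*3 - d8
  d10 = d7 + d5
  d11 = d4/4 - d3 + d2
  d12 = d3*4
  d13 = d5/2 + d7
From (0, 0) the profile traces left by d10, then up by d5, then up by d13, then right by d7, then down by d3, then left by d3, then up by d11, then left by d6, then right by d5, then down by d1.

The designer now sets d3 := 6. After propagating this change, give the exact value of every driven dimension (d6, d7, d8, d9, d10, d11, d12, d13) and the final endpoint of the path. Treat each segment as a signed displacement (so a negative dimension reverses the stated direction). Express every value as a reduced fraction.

Apply edit: d3 := 6
  d6 = d5*2 = 9/2
  d7 = d4*2 = 4/5
  d8 = 8 + d2 = 35/3
  d9 = d3*3 - d8 = 19/3
  d10 = d7 + d5 = 61/20
  d11 = d4/4 - d3 + d2 = -67/30
  d12 = d3*4 = 24
  d13 = d5/2 + d7 = 77/40
Walk from origin (0, 0):
  seg 1: left by d10 = 61/20 → (-61/20, 0)
  seg 2: up by d5 = 9/4 → (-61/20, 9/4)
  seg 3: up by d13 = 77/40 → (-61/20, 167/40)
  seg 4: right by d7 = 4/5 → (-9/4, 167/40)
  seg 5: down by d3 = 6 → (-9/4, -73/40)
  seg 6: left by d3 = 6 → (-33/4, -73/40)
  seg 7: up by d11 = -67/30 → (-33/4, -487/120)
  seg 8: left by d6 = 9/2 → (-51/4, -487/120)
  seg 9: right by d5 = 9/4 → (-21/2, -487/120)
  seg 10: down by d1 = 9/5 → (-21/2, -703/120)

d6 = 9/2
d7 = 4/5
d8 = 35/3
d9 = 19/3
d10 = 61/20
d11 = -67/30
d12 = 24
d13 = 77/40
endpoint = (-21/2, -703/120)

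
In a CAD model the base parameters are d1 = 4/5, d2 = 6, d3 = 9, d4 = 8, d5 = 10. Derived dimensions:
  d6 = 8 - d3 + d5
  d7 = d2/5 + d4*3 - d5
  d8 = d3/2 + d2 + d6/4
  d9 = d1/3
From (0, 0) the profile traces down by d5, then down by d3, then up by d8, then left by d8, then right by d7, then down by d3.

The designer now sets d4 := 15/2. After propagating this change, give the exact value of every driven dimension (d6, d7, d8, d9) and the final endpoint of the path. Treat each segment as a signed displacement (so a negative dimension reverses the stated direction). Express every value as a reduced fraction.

Apply edit: d4 := 15/2
  d6 = 8 - d3 + d5 = 9
  d7 = d2/5 + d4*3 - d5 = 137/10
  d8 = d3/2 + d2 + d6/4 = 51/4
  d9 = d1/3 = 4/15
Walk from origin (0, 0):
  seg 1: down by d5 = 10 → (0, -10)
  seg 2: down by d3 = 9 → (0, -19)
  seg 3: up by d8 = 51/4 → (0, -25/4)
  seg 4: left by d8 = 51/4 → (-51/4, -25/4)
  seg 5: right by d7 = 137/10 → (19/20, -25/4)
  seg 6: down by d3 = 9 → (19/20, -61/4)

d6 = 9
d7 = 137/10
d8 = 51/4
d9 = 4/15
endpoint = (19/20, -61/4)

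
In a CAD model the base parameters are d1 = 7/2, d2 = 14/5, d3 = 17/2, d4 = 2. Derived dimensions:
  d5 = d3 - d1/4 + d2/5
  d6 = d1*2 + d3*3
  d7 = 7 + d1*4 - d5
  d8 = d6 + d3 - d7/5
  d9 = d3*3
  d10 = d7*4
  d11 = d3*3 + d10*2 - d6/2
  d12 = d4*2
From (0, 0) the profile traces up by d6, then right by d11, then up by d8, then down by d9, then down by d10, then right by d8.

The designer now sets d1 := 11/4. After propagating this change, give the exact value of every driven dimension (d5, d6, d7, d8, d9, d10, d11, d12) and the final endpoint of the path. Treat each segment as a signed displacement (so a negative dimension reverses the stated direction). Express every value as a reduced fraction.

d5 = 3349/400
d6 = 31
d7 = 3851/400
d8 = 75149/2000
d9 = 51/2
d10 = 3851/100
d11 = 4351/50
d12 = 4
endpoint = (249189/2000, 9129/2000)

Apply edit: d1 := 11/4
  d5 = d3 - d1/4 + d2/5 = 3349/400
  d6 = d1*2 + d3*3 = 31
  d7 = 7 + d1*4 - d5 = 3851/400
  d8 = d6 + d3 - d7/5 = 75149/2000
  d9 = d3*3 = 51/2
  d10 = d7*4 = 3851/100
  d11 = d3*3 + d10*2 - d6/2 = 4351/50
  d12 = d4*2 = 4
Walk from origin (0, 0):
  seg 1: up by d6 = 31 → (0, 31)
  seg 2: right by d11 = 4351/50 → (4351/50, 31)
  seg 3: up by d8 = 75149/2000 → (4351/50, 137149/2000)
  seg 4: down by d9 = 51/2 → (4351/50, 86149/2000)
  seg 5: down by d10 = 3851/100 → (4351/50, 9129/2000)
  seg 6: right by d8 = 75149/2000 → (249189/2000, 9129/2000)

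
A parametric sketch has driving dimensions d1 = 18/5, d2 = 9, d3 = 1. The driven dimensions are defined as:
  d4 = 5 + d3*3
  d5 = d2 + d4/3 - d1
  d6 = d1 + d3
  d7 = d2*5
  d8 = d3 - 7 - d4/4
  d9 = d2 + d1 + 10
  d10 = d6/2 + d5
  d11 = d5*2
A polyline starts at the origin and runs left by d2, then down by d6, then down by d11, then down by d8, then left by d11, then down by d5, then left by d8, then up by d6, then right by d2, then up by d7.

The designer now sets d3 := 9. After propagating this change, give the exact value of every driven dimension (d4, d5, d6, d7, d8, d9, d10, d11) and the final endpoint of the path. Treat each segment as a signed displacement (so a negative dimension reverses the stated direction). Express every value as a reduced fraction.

Apply edit: d3 := 9
  d4 = 5 + d3*3 = 32
  d5 = d2 + d4/3 - d1 = 241/15
  d6 = d1 + d3 = 63/5
  d7 = d2*5 = 45
  d8 = d3 - 7 - d4/4 = -6
  d9 = d2 + d1 + 10 = 113/5
  d10 = d6/2 + d5 = 671/30
  d11 = d5*2 = 482/15
Walk from origin (0, 0):
  seg 1: left by d2 = 9 → (-9, 0)
  seg 2: down by d6 = 63/5 → (-9, -63/5)
  seg 3: down by d11 = 482/15 → (-9, -671/15)
  seg 4: down by d8 = -6 → (-9, -581/15)
  seg 5: left by d11 = 482/15 → (-617/15, -581/15)
  seg 6: down by d5 = 241/15 → (-617/15, -274/5)
  seg 7: left by d8 = -6 → (-527/15, -274/5)
  seg 8: up by d6 = 63/5 → (-527/15, -211/5)
  seg 9: right by d2 = 9 → (-392/15, -211/5)
  seg 10: up by d7 = 45 → (-392/15, 14/5)

d4 = 32
d5 = 241/15
d6 = 63/5
d7 = 45
d8 = -6
d9 = 113/5
d10 = 671/30
d11 = 482/15
endpoint = (-392/15, 14/5)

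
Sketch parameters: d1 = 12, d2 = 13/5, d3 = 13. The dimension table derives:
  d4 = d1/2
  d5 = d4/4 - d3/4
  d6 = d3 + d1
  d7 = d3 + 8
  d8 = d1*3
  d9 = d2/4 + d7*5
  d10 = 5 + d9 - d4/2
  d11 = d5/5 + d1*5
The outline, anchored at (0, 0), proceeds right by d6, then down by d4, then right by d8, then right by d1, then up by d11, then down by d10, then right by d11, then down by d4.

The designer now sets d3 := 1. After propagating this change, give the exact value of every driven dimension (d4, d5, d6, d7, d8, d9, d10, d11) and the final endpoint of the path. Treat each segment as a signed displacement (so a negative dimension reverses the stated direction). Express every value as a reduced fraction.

d4 = 6
d5 = 5/4
d6 = 13
d7 = 9
d8 = 36
d9 = 913/20
d10 = 953/20
d11 = 241/4
endpoint = (485/4, 3/5)

Apply edit: d3 := 1
  d4 = d1/2 = 6
  d5 = d4/4 - d3/4 = 5/4
  d6 = d3 + d1 = 13
  d7 = d3 + 8 = 9
  d8 = d1*3 = 36
  d9 = d2/4 + d7*5 = 913/20
  d10 = 5 + d9 - d4/2 = 953/20
  d11 = d5/5 + d1*5 = 241/4
Walk from origin (0, 0):
  seg 1: right by d6 = 13 → (13, 0)
  seg 2: down by d4 = 6 → (13, -6)
  seg 3: right by d8 = 36 → (49, -6)
  seg 4: right by d1 = 12 → (61, -6)
  seg 5: up by d11 = 241/4 → (61, 217/4)
  seg 6: down by d10 = 953/20 → (61, 33/5)
  seg 7: right by d11 = 241/4 → (485/4, 33/5)
  seg 8: down by d4 = 6 → (485/4, 3/5)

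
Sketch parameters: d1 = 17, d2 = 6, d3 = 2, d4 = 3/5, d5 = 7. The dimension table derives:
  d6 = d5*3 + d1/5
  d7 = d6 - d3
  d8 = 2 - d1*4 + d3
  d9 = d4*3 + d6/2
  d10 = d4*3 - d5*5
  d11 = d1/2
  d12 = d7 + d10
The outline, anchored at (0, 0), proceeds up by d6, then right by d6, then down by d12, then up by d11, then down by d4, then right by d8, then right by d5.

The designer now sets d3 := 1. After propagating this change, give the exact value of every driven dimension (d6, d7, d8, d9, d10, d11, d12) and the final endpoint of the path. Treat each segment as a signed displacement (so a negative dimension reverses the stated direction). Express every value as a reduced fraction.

d6 = 122/5
d7 = 117/5
d8 = -65
d9 = 14
d10 = -166/5
d11 = 17/2
d12 = -49/5
endpoint = (-168/5, 421/10)

Apply edit: d3 := 1
  d6 = d5*3 + d1/5 = 122/5
  d7 = d6 - d3 = 117/5
  d8 = 2 - d1*4 + d3 = -65
  d9 = d4*3 + d6/2 = 14
  d10 = d4*3 - d5*5 = -166/5
  d11 = d1/2 = 17/2
  d12 = d7 + d10 = -49/5
Walk from origin (0, 0):
  seg 1: up by d6 = 122/5 → (0, 122/5)
  seg 2: right by d6 = 122/5 → (122/5, 122/5)
  seg 3: down by d12 = -49/5 → (122/5, 171/5)
  seg 4: up by d11 = 17/2 → (122/5, 427/10)
  seg 5: down by d4 = 3/5 → (122/5, 421/10)
  seg 6: right by d8 = -65 → (-203/5, 421/10)
  seg 7: right by d5 = 7 → (-168/5, 421/10)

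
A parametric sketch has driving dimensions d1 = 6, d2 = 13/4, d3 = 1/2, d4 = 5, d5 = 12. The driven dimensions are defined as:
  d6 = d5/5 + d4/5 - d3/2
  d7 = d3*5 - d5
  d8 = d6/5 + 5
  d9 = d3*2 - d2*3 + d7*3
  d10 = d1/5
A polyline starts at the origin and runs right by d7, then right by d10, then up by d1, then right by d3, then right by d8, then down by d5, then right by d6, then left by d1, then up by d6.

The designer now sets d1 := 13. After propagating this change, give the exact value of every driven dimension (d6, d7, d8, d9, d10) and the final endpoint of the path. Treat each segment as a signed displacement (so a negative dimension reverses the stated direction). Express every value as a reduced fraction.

Apply edit: d1 := 13
  d6 = d5/5 + d4/5 - d3/2 = 63/20
  d7 = d3*5 - d5 = -19/2
  d8 = d6/5 + 5 = 563/100
  d9 = d3*2 - d2*3 + d7*3 = -149/4
  d10 = d1/5 = 13/5
Walk from origin (0, 0):
  seg 1: right by d7 = -19/2 → (-19/2, 0)
  seg 2: right by d10 = 13/5 → (-69/10, 0)
  seg 3: up by d1 = 13 → (-69/10, 13)
  seg 4: right by d3 = 1/2 → (-32/5, 13)
  seg 5: right by d8 = 563/100 → (-77/100, 13)
  seg 6: down by d5 = 12 → (-77/100, 1)
  seg 7: right by d6 = 63/20 → (119/50, 1)
  seg 8: left by d1 = 13 → (-531/50, 1)
  seg 9: up by d6 = 63/20 → (-531/50, 83/20)

d6 = 63/20
d7 = -19/2
d8 = 563/100
d9 = -149/4
d10 = 13/5
endpoint = (-531/50, 83/20)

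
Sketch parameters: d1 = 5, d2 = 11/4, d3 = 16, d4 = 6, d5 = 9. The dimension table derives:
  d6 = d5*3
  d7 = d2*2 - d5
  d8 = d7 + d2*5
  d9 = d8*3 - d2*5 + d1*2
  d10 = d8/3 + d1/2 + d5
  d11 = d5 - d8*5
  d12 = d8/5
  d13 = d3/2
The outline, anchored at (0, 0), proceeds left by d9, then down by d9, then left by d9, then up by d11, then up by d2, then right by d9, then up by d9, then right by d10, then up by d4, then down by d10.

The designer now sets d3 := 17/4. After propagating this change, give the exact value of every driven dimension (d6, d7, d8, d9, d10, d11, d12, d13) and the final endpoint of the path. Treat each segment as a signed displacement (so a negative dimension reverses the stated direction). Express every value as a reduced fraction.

Apply edit: d3 := 17/4
  d6 = d5*3 = 27
  d7 = d2*2 - d5 = -7/2
  d8 = d7 + d2*5 = 41/4
  d9 = d8*3 - d2*5 + d1*2 = 27
  d10 = d8/3 + d1/2 + d5 = 179/12
  d11 = d5 - d8*5 = -169/4
  d12 = d8/5 = 41/20
  d13 = d3/2 = 17/8
Walk from origin (0, 0):
  seg 1: left by d9 = 27 → (-27, 0)
  seg 2: down by d9 = 27 → (-27, -27)
  seg 3: left by d9 = 27 → (-54, -27)
  seg 4: up by d11 = -169/4 → (-54, -277/4)
  seg 5: up by d2 = 11/4 → (-54, -133/2)
  seg 6: right by d9 = 27 → (-27, -133/2)
  seg 7: up by d9 = 27 → (-27, -79/2)
  seg 8: right by d10 = 179/12 → (-145/12, -79/2)
  seg 9: up by d4 = 6 → (-145/12, -67/2)
  seg 10: down by d10 = 179/12 → (-145/12, -581/12)

d6 = 27
d7 = -7/2
d8 = 41/4
d9 = 27
d10 = 179/12
d11 = -169/4
d12 = 41/20
d13 = 17/8
endpoint = (-145/12, -581/12)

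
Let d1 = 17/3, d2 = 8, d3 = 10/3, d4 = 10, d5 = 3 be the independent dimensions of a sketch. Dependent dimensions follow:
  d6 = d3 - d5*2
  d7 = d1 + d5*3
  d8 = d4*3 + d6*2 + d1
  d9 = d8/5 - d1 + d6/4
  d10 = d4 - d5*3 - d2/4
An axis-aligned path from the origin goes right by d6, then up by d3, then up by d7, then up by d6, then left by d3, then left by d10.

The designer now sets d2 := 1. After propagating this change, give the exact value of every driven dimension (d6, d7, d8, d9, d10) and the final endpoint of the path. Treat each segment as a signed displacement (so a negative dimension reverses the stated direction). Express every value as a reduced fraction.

Apply edit: d2 := 1
  d6 = d3 - d5*2 = -8/3
  d7 = d1 + d5*3 = 44/3
  d8 = d4*3 + d6*2 + d1 = 91/3
  d9 = d8/5 - d1 + d6/4 = -4/15
  d10 = d4 - d5*3 - d2/4 = 3/4
Walk from origin (0, 0):
  seg 1: right by d6 = -8/3 → (-8/3, 0)
  seg 2: up by d3 = 10/3 → (-8/3, 10/3)
  seg 3: up by d7 = 44/3 → (-8/3, 18)
  seg 4: up by d6 = -8/3 → (-8/3, 46/3)
  seg 5: left by d3 = 10/3 → (-6, 46/3)
  seg 6: left by d10 = 3/4 → (-27/4, 46/3)

d6 = -8/3
d7 = 44/3
d8 = 91/3
d9 = -4/15
d10 = 3/4
endpoint = (-27/4, 46/3)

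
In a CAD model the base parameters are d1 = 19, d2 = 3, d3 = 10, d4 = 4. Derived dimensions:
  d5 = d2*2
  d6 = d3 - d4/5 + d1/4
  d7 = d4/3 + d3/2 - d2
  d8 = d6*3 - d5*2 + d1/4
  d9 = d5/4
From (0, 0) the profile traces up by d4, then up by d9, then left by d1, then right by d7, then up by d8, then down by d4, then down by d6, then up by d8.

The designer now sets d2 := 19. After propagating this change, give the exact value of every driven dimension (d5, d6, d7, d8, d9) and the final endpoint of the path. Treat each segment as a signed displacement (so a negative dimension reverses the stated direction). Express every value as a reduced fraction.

Apply edit: d2 := 19
  d5 = d2*2 = 38
  d6 = d3 - d4/5 + d1/4 = 279/20
  d7 = d4/3 + d3/2 - d2 = -38/3
  d8 = d6*3 - d5*2 + d1/4 = -147/5
  d9 = d5/4 = 19/2
Walk from origin (0, 0):
  seg 1: up by d4 = 4 → (0, 4)
  seg 2: up by d9 = 19/2 → (0, 27/2)
  seg 3: left by d1 = 19 → (-19, 27/2)
  seg 4: right by d7 = -38/3 → (-95/3, 27/2)
  seg 5: up by d8 = -147/5 → (-95/3, -159/10)
  seg 6: down by d4 = 4 → (-95/3, -199/10)
  seg 7: down by d6 = 279/20 → (-95/3, -677/20)
  seg 8: up by d8 = -147/5 → (-95/3, -253/4)

d5 = 38
d6 = 279/20
d7 = -38/3
d8 = -147/5
d9 = 19/2
endpoint = (-95/3, -253/4)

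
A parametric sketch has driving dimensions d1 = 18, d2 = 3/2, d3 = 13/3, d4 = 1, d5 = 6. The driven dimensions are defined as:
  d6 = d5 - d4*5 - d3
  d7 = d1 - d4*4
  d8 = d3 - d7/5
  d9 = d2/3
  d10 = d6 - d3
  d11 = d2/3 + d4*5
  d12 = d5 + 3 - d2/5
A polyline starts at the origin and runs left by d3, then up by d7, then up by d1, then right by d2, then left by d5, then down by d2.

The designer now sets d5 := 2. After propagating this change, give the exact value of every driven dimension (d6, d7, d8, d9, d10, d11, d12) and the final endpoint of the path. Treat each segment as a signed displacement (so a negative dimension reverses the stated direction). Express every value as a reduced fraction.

Apply edit: d5 := 2
  d6 = d5 - d4*5 - d3 = -22/3
  d7 = d1 - d4*4 = 14
  d8 = d3 - d7/5 = 23/15
  d9 = d2/3 = 1/2
  d10 = d6 - d3 = -35/3
  d11 = d2/3 + d4*5 = 11/2
  d12 = d5 + 3 - d2/5 = 47/10
Walk from origin (0, 0):
  seg 1: left by d3 = 13/3 → (-13/3, 0)
  seg 2: up by d7 = 14 → (-13/3, 14)
  seg 3: up by d1 = 18 → (-13/3, 32)
  seg 4: right by d2 = 3/2 → (-17/6, 32)
  seg 5: left by d5 = 2 → (-29/6, 32)
  seg 6: down by d2 = 3/2 → (-29/6, 61/2)

d6 = -22/3
d7 = 14
d8 = 23/15
d9 = 1/2
d10 = -35/3
d11 = 11/2
d12 = 47/10
endpoint = (-29/6, 61/2)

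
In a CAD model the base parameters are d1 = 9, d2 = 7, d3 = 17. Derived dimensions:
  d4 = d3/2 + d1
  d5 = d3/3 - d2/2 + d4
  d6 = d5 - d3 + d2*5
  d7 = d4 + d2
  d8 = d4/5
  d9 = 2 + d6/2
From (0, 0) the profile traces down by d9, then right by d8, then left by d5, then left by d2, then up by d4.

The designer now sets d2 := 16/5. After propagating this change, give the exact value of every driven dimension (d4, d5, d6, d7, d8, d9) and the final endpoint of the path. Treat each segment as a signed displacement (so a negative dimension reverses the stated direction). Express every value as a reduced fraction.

d4 = 35/2
d5 = 647/30
d6 = 617/30
d7 = 207/10
d8 = 7/2
d9 = 737/60
endpoint = (-319/15, 313/60)

Apply edit: d2 := 16/5
  d4 = d3/2 + d1 = 35/2
  d5 = d3/3 - d2/2 + d4 = 647/30
  d6 = d5 - d3 + d2*5 = 617/30
  d7 = d4 + d2 = 207/10
  d8 = d4/5 = 7/2
  d9 = 2 + d6/2 = 737/60
Walk from origin (0, 0):
  seg 1: down by d9 = 737/60 → (0, -737/60)
  seg 2: right by d8 = 7/2 → (7/2, -737/60)
  seg 3: left by d5 = 647/30 → (-271/15, -737/60)
  seg 4: left by d2 = 16/5 → (-319/15, -737/60)
  seg 5: up by d4 = 35/2 → (-319/15, 313/60)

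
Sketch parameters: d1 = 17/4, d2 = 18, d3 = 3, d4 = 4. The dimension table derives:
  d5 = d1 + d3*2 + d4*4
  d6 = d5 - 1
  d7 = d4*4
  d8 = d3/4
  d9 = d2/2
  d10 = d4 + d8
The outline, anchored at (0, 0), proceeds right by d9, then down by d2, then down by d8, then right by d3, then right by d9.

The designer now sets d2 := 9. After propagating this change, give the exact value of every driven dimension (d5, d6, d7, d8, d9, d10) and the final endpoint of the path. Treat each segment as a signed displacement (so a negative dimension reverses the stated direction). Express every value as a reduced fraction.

Apply edit: d2 := 9
  d5 = d1 + d3*2 + d4*4 = 105/4
  d6 = d5 - 1 = 101/4
  d7 = d4*4 = 16
  d8 = d3/4 = 3/4
  d9 = d2/2 = 9/2
  d10 = d4 + d8 = 19/4
Walk from origin (0, 0):
  seg 1: right by d9 = 9/2 → (9/2, 0)
  seg 2: down by d2 = 9 → (9/2, -9)
  seg 3: down by d8 = 3/4 → (9/2, -39/4)
  seg 4: right by d3 = 3 → (15/2, -39/4)
  seg 5: right by d9 = 9/2 → (12, -39/4)

d5 = 105/4
d6 = 101/4
d7 = 16
d8 = 3/4
d9 = 9/2
d10 = 19/4
endpoint = (12, -39/4)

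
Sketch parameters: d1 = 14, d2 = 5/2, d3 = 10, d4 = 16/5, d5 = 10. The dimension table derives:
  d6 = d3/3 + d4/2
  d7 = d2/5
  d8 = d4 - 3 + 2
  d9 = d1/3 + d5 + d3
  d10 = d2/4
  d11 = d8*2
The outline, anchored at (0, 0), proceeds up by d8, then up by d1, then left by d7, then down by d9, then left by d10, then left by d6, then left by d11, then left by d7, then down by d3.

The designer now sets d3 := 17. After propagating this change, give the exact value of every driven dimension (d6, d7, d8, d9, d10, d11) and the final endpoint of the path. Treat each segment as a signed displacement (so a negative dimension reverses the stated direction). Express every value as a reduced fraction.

Apply edit: d3 := 17
  d6 = d3/3 + d4/2 = 109/15
  d7 = d2/5 = 1/2
  d8 = d4 - 3 + 2 = 11/5
  d9 = d1/3 + d5 + d3 = 95/3
  d10 = d2/4 = 5/8
  d11 = d8*2 = 22/5
Walk from origin (0, 0):
  seg 1: up by d8 = 11/5 → (0, 11/5)
  seg 2: up by d1 = 14 → (0, 81/5)
  seg 3: left by d7 = 1/2 → (-1/2, 81/5)
  seg 4: down by d9 = 95/3 → (-1/2, -232/15)
  seg 5: left by d10 = 5/8 → (-9/8, -232/15)
  seg 6: left by d6 = 109/15 → (-1007/120, -232/15)
  seg 7: left by d11 = 22/5 → (-307/24, -232/15)
  seg 8: left by d7 = 1/2 → (-319/24, -232/15)
  seg 9: down by d3 = 17 → (-319/24, -487/15)

d6 = 109/15
d7 = 1/2
d8 = 11/5
d9 = 95/3
d10 = 5/8
d11 = 22/5
endpoint = (-319/24, -487/15)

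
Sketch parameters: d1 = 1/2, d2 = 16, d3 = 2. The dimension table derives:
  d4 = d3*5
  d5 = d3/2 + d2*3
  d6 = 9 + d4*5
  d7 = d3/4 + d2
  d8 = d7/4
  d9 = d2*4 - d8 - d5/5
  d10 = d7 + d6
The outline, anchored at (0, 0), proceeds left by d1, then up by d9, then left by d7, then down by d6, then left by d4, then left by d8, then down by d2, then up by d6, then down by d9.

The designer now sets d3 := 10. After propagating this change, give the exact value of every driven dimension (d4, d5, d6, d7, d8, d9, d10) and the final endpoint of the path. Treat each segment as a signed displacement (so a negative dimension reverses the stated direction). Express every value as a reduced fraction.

Apply edit: d3 := 10
  d4 = d3*5 = 50
  d5 = d3/2 + d2*3 = 53
  d6 = 9 + d4*5 = 259
  d7 = d3/4 + d2 = 37/2
  d8 = d7/4 = 37/8
  d9 = d2*4 - d8 - d5/5 = 1951/40
  d10 = d7 + d6 = 555/2
Walk from origin (0, 0):
  seg 1: left by d1 = 1/2 → (-1/2, 0)
  seg 2: up by d9 = 1951/40 → (-1/2, 1951/40)
  seg 3: left by d7 = 37/2 → (-19, 1951/40)
  seg 4: down by d6 = 259 → (-19, -8409/40)
  seg 5: left by d4 = 50 → (-69, -8409/40)
  seg 6: left by d8 = 37/8 → (-589/8, -8409/40)
  seg 7: down by d2 = 16 → (-589/8, -9049/40)
  seg 8: up by d6 = 259 → (-589/8, 1311/40)
  seg 9: down by d9 = 1951/40 → (-589/8, -16)

d4 = 50
d5 = 53
d6 = 259
d7 = 37/2
d8 = 37/8
d9 = 1951/40
d10 = 555/2
endpoint = (-589/8, -16)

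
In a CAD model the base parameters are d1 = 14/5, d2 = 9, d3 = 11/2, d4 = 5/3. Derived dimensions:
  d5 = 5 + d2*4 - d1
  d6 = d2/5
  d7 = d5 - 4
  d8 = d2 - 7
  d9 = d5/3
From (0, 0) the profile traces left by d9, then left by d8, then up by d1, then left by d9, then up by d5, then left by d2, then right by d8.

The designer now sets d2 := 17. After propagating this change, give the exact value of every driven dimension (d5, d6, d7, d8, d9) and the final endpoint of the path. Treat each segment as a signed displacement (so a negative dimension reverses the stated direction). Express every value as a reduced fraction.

d5 = 351/5
d6 = 17/5
d7 = 331/5
d8 = 10
d9 = 117/5
endpoint = (-319/5, 73)

Apply edit: d2 := 17
  d5 = 5 + d2*4 - d1 = 351/5
  d6 = d2/5 = 17/5
  d7 = d5 - 4 = 331/5
  d8 = d2 - 7 = 10
  d9 = d5/3 = 117/5
Walk from origin (0, 0):
  seg 1: left by d9 = 117/5 → (-117/5, 0)
  seg 2: left by d8 = 10 → (-167/5, 0)
  seg 3: up by d1 = 14/5 → (-167/5, 14/5)
  seg 4: left by d9 = 117/5 → (-284/5, 14/5)
  seg 5: up by d5 = 351/5 → (-284/5, 73)
  seg 6: left by d2 = 17 → (-369/5, 73)
  seg 7: right by d8 = 10 → (-319/5, 73)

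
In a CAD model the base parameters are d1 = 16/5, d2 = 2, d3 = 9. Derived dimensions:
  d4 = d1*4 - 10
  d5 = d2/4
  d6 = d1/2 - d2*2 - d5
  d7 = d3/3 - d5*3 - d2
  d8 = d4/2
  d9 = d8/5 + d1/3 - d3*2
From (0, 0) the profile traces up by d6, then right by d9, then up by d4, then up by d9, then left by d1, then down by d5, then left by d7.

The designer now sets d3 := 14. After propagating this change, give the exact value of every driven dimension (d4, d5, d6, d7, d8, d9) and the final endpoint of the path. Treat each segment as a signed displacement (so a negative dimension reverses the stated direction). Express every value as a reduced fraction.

d4 = 14/5
d5 = 1/2
d6 = -29/10
d7 = 7/6
d8 = 7/5
d9 = -1999/75
endpoint = (-1551/50, -2044/75)

Apply edit: d3 := 14
  d4 = d1*4 - 10 = 14/5
  d5 = d2/4 = 1/2
  d6 = d1/2 - d2*2 - d5 = -29/10
  d7 = d3/3 - d5*3 - d2 = 7/6
  d8 = d4/2 = 7/5
  d9 = d8/5 + d1/3 - d3*2 = -1999/75
Walk from origin (0, 0):
  seg 1: up by d6 = -29/10 → (0, -29/10)
  seg 2: right by d9 = -1999/75 → (-1999/75, -29/10)
  seg 3: up by d4 = 14/5 → (-1999/75, -1/10)
  seg 4: up by d9 = -1999/75 → (-1999/75, -4013/150)
  seg 5: left by d1 = 16/5 → (-2239/75, -4013/150)
  seg 6: down by d5 = 1/2 → (-2239/75, -2044/75)
  seg 7: left by d7 = 7/6 → (-1551/50, -2044/75)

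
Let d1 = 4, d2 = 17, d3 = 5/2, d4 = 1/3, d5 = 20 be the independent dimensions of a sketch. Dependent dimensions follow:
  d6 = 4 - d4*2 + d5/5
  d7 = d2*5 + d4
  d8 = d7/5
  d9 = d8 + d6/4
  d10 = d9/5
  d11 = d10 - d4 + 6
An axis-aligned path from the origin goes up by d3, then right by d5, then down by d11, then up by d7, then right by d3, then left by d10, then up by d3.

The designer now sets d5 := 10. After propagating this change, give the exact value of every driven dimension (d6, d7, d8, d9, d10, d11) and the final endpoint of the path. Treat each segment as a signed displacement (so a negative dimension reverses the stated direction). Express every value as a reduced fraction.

Apply edit: d5 := 10
  d6 = 4 - d4*2 + d5/5 = 16/3
  d7 = d2*5 + d4 = 256/3
  d8 = d7/5 = 256/15
  d9 = d8 + d6/4 = 92/5
  d10 = d9/5 = 92/25
  d11 = d10 - d4 + 6 = 701/75
Walk from origin (0, 0):
  seg 1: up by d3 = 5/2 → (0, 5/2)
  seg 2: right by d5 = 10 → (10, 5/2)
  seg 3: down by d11 = 701/75 → (10, -1027/150)
  seg 4: up by d7 = 256/3 → (10, 11773/150)
  seg 5: right by d3 = 5/2 → (25/2, 11773/150)
  seg 6: left by d10 = 92/25 → (441/50, 11773/150)
  seg 7: up by d3 = 5/2 → (441/50, 6074/75)

d6 = 16/3
d7 = 256/3
d8 = 256/15
d9 = 92/5
d10 = 92/25
d11 = 701/75
endpoint = (441/50, 6074/75)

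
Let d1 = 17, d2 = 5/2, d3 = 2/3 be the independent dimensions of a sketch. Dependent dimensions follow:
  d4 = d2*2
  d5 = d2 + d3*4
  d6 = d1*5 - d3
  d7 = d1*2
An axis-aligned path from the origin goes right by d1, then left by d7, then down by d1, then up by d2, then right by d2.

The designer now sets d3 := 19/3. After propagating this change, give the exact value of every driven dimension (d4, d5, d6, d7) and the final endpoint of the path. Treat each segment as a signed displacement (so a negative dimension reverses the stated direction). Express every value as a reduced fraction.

d4 = 5
d5 = 167/6
d6 = 236/3
d7 = 34
endpoint = (-29/2, -29/2)

Apply edit: d3 := 19/3
  d4 = d2*2 = 5
  d5 = d2 + d3*4 = 167/6
  d6 = d1*5 - d3 = 236/3
  d7 = d1*2 = 34
Walk from origin (0, 0):
  seg 1: right by d1 = 17 → (17, 0)
  seg 2: left by d7 = 34 → (-17, 0)
  seg 3: down by d1 = 17 → (-17, -17)
  seg 4: up by d2 = 5/2 → (-17, -29/2)
  seg 5: right by d2 = 5/2 → (-29/2, -29/2)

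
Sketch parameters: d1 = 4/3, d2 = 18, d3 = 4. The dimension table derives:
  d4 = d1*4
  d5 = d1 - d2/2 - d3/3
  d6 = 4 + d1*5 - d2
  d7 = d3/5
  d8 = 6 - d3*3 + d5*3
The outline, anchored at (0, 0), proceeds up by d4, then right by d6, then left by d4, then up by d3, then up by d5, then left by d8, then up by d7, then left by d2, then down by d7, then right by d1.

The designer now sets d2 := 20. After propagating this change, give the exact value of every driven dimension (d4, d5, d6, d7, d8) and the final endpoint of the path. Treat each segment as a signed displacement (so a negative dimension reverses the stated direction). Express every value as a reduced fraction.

Apply edit: d2 := 20
  d4 = d1*4 = 16/3
  d5 = d1 - d2/2 - d3/3 = -10
  d6 = 4 + d1*5 - d2 = -28/3
  d7 = d3/5 = 4/5
  d8 = 6 - d3*3 + d5*3 = -36
Walk from origin (0, 0):
  seg 1: up by d4 = 16/3 → (0, 16/3)
  seg 2: right by d6 = -28/3 → (-28/3, 16/3)
  seg 3: left by d4 = 16/3 → (-44/3, 16/3)
  seg 4: up by d3 = 4 → (-44/3, 28/3)
  seg 5: up by d5 = -10 → (-44/3, -2/3)
  seg 6: left by d8 = -36 → (64/3, -2/3)
  seg 7: up by d7 = 4/5 → (64/3, 2/15)
  seg 8: left by d2 = 20 → (4/3, 2/15)
  seg 9: down by d7 = 4/5 → (4/3, -2/3)
  seg 10: right by d1 = 4/3 → (8/3, -2/3)

d4 = 16/3
d5 = -10
d6 = -28/3
d7 = 4/5
d8 = -36
endpoint = (8/3, -2/3)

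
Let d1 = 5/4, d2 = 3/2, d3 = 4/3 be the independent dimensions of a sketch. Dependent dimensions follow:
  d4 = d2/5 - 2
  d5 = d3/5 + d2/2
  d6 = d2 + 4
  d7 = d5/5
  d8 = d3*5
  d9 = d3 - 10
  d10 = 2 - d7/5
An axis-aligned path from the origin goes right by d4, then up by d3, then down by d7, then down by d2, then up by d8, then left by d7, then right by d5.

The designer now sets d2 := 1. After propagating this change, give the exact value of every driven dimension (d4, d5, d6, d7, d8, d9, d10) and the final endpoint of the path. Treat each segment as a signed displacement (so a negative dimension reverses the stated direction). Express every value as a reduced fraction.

d4 = -9/5
d5 = 23/30
d6 = 5
d7 = 23/150
d8 = 20/3
d9 = -26/3
d10 = 1477/750
endpoint = (-89/75, 1027/150)

Apply edit: d2 := 1
  d4 = d2/5 - 2 = -9/5
  d5 = d3/5 + d2/2 = 23/30
  d6 = d2 + 4 = 5
  d7 = d5/5 = 23/150
  d8 = d3*5 = 20/3
  d9 = d3 - 10 = -26/3
  d10 = 2 - d7/5 = 1477/750
Walk from origin (0, 0):
  seg 1: right by d4 = -9/5 → (-9/5, 0)
  seg 2: up by d3 = 4/3 → (-9/5, 4/3)
  seg 3: down by d7 = 23/150 → (-9/5, 59/50)
  seg 4: down by d2 = 1 → (-9/5, 9/50)
  seg 5: up by d8 = 20/3 → (-9/5, 1027/150)
  seg 6: left by d7 = 23/150 → (-293/150, 1027/150)
  seg 7: right by d5 = 23/30 → (-89/75, 1027/150)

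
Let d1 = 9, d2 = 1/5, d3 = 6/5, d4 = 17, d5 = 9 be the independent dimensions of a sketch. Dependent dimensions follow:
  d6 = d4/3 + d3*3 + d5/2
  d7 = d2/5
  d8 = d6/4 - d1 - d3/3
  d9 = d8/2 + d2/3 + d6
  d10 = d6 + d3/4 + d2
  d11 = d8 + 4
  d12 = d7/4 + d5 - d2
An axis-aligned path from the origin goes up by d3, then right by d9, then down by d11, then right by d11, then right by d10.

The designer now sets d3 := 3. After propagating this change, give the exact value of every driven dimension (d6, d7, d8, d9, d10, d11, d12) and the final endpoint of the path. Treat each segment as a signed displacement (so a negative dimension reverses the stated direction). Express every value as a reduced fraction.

Apply edit: d3 := 3
  d6 = d4/3 + d3*3 + d5/2 = 115/6
  d7 = d2/5 = 1/25
  d8 = d6/4 - d1 - d3/3 = -125/24
  d9 = d8/2 + d2/3 + d6 = 3991/240
  d10 = d6 + d3/4 + d2 = 1207/60
  d11 = d8 + 4 = -29/24
  d12 = d7/4 + d5 - d2 = 881/100
Walk from origin (0, 0):
  seg 1: up by d3 = 3 → (0, 3)
  seg 2: right by d9 = 3991/240 → (3991/240, 3)
  seg 3: down by d11 = -29/24 → (3991/240, 101/24)
  seg 4: right by d11 = -29/24 → (3701/240, 101/24)
  seg 5: right by d10 = 1207/60 → (2843/80, 101/24)

d6 = 115/6
d7 = 1/25
d8 = -125/24
d9 = 3991/240
d10 = 1207/60
d11 = -29/24
d12 = 881/100
endpoint = (2843/80, 101/24)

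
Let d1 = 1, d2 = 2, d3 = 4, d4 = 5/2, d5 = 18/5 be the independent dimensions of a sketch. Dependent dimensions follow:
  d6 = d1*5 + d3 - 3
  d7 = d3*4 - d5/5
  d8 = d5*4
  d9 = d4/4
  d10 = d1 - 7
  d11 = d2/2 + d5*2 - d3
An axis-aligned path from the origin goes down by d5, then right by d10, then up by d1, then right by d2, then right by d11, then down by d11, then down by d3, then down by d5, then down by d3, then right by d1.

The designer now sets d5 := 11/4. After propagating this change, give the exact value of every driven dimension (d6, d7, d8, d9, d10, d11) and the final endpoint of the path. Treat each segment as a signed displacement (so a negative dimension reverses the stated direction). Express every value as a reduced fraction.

Apply edit: d5 := 11/4
  d6 = d1*5 + d3 - 3 = 6
  d7 = d3*4 - d5/5 = 309/20
  d8 = d5*4 = 11
  d9 = d4/4 = 5/8
  d10 = d1 - 7 = -6
  d11 = d2/2 + d5*2 - d3 = 5/2
Walk from origin (0, 0):
  seg 1: down by d5 = 11/4 → (0, -11/4)
  seg 2: right by d10 = -6 → (-6, -11/4)
  seg 3: up by d1 = 1 → (-6, -7/4)
  seg 4: right by d2 = 2 → (-4, -7/4)
  seg 5: right by d11 = 5/2 → (-3/2, -7/4)
  seg 6: down by d11 = 5/2 → (-3/2, -17/4)
  seg 7: down by d3 = 4 → (-3/2, -33/4)
  seg 8: down by d5 = 11/4 → (-3/2, -11)
  seg 9: down by d3 = 4 → (-3/2, -15)
  seg 10: right by d1 = 1 → (-1/2, -15)

d6 = 6
d7 = 309/20
d8 = 11
d9 = 5/8
d10 = -6
d11 = 5/2
endpoint = (-1/2, -15)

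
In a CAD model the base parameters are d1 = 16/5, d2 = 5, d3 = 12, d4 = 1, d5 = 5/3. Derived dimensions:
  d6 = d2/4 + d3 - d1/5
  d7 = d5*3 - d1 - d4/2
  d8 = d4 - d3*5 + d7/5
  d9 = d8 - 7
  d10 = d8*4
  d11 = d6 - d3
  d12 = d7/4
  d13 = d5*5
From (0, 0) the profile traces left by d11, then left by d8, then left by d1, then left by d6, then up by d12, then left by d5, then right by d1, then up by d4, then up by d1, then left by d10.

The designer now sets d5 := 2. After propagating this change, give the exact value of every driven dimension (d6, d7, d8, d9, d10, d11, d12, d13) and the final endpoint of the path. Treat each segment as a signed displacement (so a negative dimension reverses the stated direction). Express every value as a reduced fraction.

d6 = 1261/100
d7 = 23/10
d8 = -2927/50
d9 = -3277/50
d10 = -5854/25
d11 = 61/100
d12 = 23/40
d13 = 10
endpoint = (6937/25, 191/40)

Apply edit: d5 := 2
  d6 = d2/4 + d3 - d1/5 = 1261/100
  d7 = d5*3 - d1 - d4/2 = 23/10
  d8 = d4 - d3*5 + d7/5 = -2927/50
  d9 = d8 - 7 = -3277/50
  d10 = d8*4 = -5854/25
  d11 = d6 - d3 = 61/100
  d12 = d7/4 = 23/40
  d13 = d5*5 = 10
Walk from origin (0, 0):
  seg 1: left by d11 = 61/100 → (-61/100, 0)
  seg 2: left by d8 = -2927/50 → (5793/100, 0)
  seg 3: left by d1 = 16/5 → (5473/100, 0)
  seg 4: left by d6 = 1261/100 → (1053/25, 0)
  seg 5: up by d12 = 23/40 → (1053/25, 23/40)
  seg 6: left by d5 = 2 → (1003/25, 23/40)
  seg 7: right by d1 = 16/5 → (1083/25, 23/40)
  seg 8: up by d4 = 1 → (1083/25, 63/40)
  seg 9: up by d1 = 16/5 → (1083/25, 191/40)
  seg 10: left by d10 = -5854/25 → (6937/25, 191/40)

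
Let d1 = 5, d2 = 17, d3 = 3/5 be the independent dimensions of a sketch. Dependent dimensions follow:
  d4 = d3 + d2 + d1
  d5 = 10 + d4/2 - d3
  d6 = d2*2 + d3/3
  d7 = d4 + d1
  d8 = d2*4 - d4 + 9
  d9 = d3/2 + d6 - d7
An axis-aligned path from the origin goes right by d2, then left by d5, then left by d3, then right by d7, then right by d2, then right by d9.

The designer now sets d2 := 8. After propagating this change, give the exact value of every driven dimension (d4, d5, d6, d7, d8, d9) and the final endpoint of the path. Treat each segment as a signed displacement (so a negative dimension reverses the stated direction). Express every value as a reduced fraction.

Apply edit: d2 := 8
  d4 = d3 + d2 + d1 = 68/5
  d5 = 10 + d4/2 - d3 = 81/5
  d6 = d2*2 + d3/3 = 81/5
  d7 = d4 + d1 = 93/5
  d8 = d2*4 - d4 + 9 = 137/5
  d9 = d3/2 + d6 - d7 = -21/10
Walk from origin (0, 0):
  seg 1: right by d2 = 8 → (8, 0)
  seg 2: left by d5 = 81/5 → (-41/5, 0)
  seg 3: left by d3 = 3/5 → (-44/5, 0)
  seg 4: right by d7 = 93/5 → (49/5, 0)
  seg 5: right by d2 = 8 → (89/5, 0)
  seg 6: right by d9 = -21/10 → (157/10, 0)

d4 = 68/5
d5 = 81/5
d6 = 81/5
d7 = 93/5
d8 = 137/5
d9 = -21/10
endpoint = (157/10, 0)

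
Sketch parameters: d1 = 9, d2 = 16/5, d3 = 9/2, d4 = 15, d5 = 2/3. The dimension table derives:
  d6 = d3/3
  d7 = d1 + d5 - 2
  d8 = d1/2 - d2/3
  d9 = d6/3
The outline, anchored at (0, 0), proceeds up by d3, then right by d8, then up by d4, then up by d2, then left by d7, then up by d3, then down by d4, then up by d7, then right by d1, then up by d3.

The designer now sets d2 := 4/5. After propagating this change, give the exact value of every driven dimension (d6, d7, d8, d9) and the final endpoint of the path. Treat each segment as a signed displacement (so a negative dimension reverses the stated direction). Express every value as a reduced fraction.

d6 = 3/2
d7 = 23/3
d8 = 127/30
d9 = 1/2
endpoint = (167/30, 659/30)

Apply edit: d2 := 4/5
  d6 = d3/3 = 3/2
  d7 = d1 + d5 - 2 = 23/3
  d8 = d1/2 - d2/3 = 127/30
  d9 = d6/3 = 1/2
Walk from origin (0, 0):
  seg 1: up by d3 = 9/2 → (0, 9/2)
  seg 2: right by d8 = 127/30 → (127/30, 9/2)
  seg 3: up by d4 = 15 → (127/30, 39/2)
  seg 4: up by d2 = 4/5 → (127/30, 203/10)
  seg 5: left by d7 = 23/3 → (-103/30, 203/10)
  seg 6: up by d3 = 9/2 → (-103/30, 124/5)
  seg 7: down by d4 = 15 → (-103/30, 49/5)
  seg 8: up by d7 = 23/3 → (-103/30, 262/15)
  seg 9: right by d1 = 9 → (167/30, 262/15)
  seg 10: up by d3 = 9/2 → (167/30, 659/30)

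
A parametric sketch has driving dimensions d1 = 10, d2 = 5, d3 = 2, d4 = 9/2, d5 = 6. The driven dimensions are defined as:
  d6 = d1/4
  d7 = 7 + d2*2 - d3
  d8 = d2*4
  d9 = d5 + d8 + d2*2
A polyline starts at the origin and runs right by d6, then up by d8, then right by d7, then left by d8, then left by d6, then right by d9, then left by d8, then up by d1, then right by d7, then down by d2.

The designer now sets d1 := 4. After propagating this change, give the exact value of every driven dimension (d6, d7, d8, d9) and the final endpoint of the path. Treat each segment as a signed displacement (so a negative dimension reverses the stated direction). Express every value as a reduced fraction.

Apply edit: d1 := 4
  d6 = d1/4 = 1
  d7 = 7 + d2*2 - d3 = 15
  d8 = d2*4 = 20
  d9 = d5 + d8 + d2*2 = 36
Walk from origin (0, 0):
  seg 1: right by d6 = 1 → (1, 0)
  seg 2: up by d8 = 20 → (1, 20)
  seg 3: right by d7 = 15 → (16, 20)
  seg 4: left by d8 = 20 → (-4, 20)
  seg 5: left by d6 = 1 → (-5, 20)
  seg 6: right by d9 = 36 → (31, 20)
  seg 7: left by d8 = 20 → (11, 20)
  seg 8: up by d1 = 4 → (11, 24)
  seg 9: right by d7 = 15 → (26, 24)
  seg 10: down by d2 = 5 → (26, 19)

d6 = 1
d7 = 15
d8 = 20
d9 = 36
endpoint = (26, 19)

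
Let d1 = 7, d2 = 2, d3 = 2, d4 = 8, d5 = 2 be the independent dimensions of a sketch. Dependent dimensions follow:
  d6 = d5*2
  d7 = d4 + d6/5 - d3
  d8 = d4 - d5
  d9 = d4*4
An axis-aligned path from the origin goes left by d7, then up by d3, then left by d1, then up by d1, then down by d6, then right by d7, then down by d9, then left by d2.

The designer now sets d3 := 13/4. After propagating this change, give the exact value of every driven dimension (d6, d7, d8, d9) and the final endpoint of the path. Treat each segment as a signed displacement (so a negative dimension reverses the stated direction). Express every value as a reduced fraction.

d6 = 4
d7 = 111/20
d8 = 6
d9 = 32
endpoint = (-9, -103/4)

Apply edit: d3 := 13/4
  d6 = d5*2 = 4
  d7 = d4 + d6/5 - d3 = 111/20
  d8 = d4 - d5 = 6
  d9 = d4*4 = 32
Walk from origin (0, 0):
  seg 1: left by d7 = 111/20 → (-111/20, 0)
  seg 2: up by d3 = 13/4 → (-111/20, 13/4)
  seg 3: left by d1 = 7 → (-251/20, 13/4)
  seg 4: up by d1 = 7 → (-251/20, 41/4)
  seg 5: down by d6 = 4 → (-251/20, 25/4)
  seg 6: right by d7 = 111/20 → (-7, 25/4)
  seg 7: down by d9 = 32 → (-7, -103/4)
  seg 8: left by d2 = 2 → (-9, -103/4)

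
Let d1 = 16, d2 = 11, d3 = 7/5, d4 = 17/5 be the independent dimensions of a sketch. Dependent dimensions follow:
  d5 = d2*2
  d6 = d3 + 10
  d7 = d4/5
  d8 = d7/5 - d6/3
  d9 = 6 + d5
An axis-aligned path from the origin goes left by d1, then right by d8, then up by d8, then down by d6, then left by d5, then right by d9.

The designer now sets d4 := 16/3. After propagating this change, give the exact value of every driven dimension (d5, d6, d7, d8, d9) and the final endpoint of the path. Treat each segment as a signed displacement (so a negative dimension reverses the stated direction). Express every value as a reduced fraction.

Apply edit: d4 := 16/3
  d5 = d2*2 = 22
  d6 = d3 + 10 = 57/5
  d7 = d4/5 = 16/15
  d8 = d7/5 - d6/3 = -269/75
  d9 = 6 + d5 = 28
Walk from origin (0, 0):
  seg 1: left by d1 = 16 → (-16, 0)
  seg 2: right by d8 = -269/75 → (-1469/75, 0)
  seg 3: up by d8 = -269/75 → (-1469/75, -269/75)
  seg 4: down by d6 = 57/5 → (-1469/75, -1124/75)
  seg 5: left by d5 = 22 → (-3119/75, -1124/75)
  seg 6: right by d9 = 28 → (-1019/75, -1124/75)

d5 = 22
d6 = 57/5
d7 = 16/15
d8 = -269/75
d9 = 28
endpoint = (-1019/75, -1124/75)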